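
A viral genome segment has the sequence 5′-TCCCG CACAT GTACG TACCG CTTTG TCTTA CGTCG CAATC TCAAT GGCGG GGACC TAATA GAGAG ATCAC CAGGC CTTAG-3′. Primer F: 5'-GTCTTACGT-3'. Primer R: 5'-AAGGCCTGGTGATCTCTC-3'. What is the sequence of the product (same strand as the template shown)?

Forward primer GTCTTACGT is found on the top strand at positions 25–33.
Reverse complement of the reverse primer: GAGAGATCACCAGGCCTT. This occurs on the top strand at positions 61–78.
The product is the template from position 25 through 78 (54 bp).

5'-GTCTTACGTCGCAATCTCAATGGCGGGGACCTAATAGAGAGATCACCAGGCCTT-3'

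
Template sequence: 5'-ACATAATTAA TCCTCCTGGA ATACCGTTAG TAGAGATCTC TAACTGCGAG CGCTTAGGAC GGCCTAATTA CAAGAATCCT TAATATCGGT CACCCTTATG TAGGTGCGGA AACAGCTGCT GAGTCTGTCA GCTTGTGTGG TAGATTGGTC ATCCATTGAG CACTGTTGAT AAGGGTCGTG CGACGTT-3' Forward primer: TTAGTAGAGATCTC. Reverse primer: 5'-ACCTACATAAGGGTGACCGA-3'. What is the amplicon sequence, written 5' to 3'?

Forward primer TTAGTAGAGATCTC is found on the top strand at positions 27–40.
The reverse primer's reverse complement is TCGGTCACCCTTATGTAGGT, which matches the template at positions 86–105.
The product is the template from position 27 through 105 (79 bp).

5'-TTAGTAGAGATCTCTAACTGCGAGCGCTTAGGACGGCCTAATTACAAGAATCCTTAATATCGGTCACCCTTATGTAGGT-3'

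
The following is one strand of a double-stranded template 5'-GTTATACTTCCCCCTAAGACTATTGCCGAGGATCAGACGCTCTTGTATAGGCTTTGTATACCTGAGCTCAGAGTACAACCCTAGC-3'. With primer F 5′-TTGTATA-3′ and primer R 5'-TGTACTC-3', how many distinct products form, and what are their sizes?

Two products: 35 bp, 24 bp

The forward primer TTGTATA matches the top strand at positions 43–49, 54–60.
The reverse primer's reverse complement is GAGTACA, matching at positions 71–77.
Each forward site pairs with the reverse site to give a product ending at position 77: sizes 35, 24 bp.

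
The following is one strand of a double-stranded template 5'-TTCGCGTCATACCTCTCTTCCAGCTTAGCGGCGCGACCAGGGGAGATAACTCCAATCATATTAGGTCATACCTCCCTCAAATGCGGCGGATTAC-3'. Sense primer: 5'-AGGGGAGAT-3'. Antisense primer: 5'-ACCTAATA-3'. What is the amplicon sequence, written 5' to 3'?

5'-AGGGGAGATAACTCCAATCATATTAGGT-3'

The forward primer matches the template at positions 39–47.
The reverse primer's reverse complement is TATTAGGT, which matches the template at positions 59–66.
The product is the template from position 39 through 66 (28 bp).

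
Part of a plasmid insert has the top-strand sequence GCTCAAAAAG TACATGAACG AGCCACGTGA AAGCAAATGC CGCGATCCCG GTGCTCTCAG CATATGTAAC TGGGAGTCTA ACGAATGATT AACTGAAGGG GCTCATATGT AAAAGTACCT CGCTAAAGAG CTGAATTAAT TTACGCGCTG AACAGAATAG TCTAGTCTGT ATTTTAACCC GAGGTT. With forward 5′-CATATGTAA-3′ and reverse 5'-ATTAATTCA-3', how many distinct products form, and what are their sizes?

Two products: 80 bp, 37 bp

The forward primer CATATGTAA matches the top strand at positions 61–69, 104–112.
The reverse primer's reverse complement is TGAATTAAT, matching at positions 132–140.
Each forward site pairs with the reverse site to give a product ending at position 140: sizes 80, 37 bp.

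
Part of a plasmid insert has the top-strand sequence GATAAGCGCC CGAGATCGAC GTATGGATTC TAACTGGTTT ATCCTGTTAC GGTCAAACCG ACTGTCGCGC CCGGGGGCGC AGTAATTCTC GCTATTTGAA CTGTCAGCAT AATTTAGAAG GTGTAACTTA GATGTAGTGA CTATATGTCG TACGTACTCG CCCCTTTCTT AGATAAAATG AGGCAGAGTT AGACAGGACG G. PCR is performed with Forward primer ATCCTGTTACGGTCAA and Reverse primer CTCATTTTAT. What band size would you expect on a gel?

Scanning the template, ATCCTGTTACGGTCAA occurs at positions 41–56; this primer anneals to the bottom strand there with its 3' end pointing downstream.
Taking the reverse complement of CTCATTTTAT gives ATAAAATGAG, found at positions 173–182 on the template; the primer anneals here to the top strand with its 3' end pointing upstream.
Amplicon spans positions 41–182: 142 bp.

142 bp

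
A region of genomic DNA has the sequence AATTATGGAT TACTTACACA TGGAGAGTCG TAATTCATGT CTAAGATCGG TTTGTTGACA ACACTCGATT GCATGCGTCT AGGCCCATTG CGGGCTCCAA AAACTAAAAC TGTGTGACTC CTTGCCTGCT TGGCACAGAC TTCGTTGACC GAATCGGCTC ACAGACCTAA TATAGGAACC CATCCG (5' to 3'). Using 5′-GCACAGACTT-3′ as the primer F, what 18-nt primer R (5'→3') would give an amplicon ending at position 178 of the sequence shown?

5'-TTCCTATATTAGGTCTGT-3'

The forward primer binds at positions 133–142; the product's 3' end on the top strand is position 178.
The reverse primer anneals to the top strand over positions 161–178, i.e. to ACAGACCTAATATAGGAA.
Its sequence written 5'→3' is the reverse complement: TTCCTATATTAGGTCTGT.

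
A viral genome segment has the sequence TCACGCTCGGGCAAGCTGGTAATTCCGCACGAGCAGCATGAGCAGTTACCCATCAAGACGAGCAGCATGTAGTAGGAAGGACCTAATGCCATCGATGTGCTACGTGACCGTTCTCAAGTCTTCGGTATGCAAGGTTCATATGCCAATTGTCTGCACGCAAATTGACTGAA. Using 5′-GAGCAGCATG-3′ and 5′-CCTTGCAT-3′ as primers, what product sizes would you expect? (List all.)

The forward primer GAGCAGCATG matches the top strand at positions 31–40, 60–69.
The reverse primer's reverse complement is ATGCAAGG, matching at positions 127–134.
Each forward site pairs with the reverse site to give a product ending at position 134: sizes 104, 75 bp.

104 bp, 75 bp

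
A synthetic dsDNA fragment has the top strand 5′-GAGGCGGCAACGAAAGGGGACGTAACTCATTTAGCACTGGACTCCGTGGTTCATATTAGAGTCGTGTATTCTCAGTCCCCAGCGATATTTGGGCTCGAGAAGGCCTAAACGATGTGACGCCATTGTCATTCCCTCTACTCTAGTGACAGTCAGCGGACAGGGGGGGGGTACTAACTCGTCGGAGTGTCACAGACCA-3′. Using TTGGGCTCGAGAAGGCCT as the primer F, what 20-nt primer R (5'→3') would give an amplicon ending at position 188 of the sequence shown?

The forward primer binds at positions 89–106; the product's 3' end on the top strand is position 188.
The reverse primer anneals to the top strand over positions 169–188, i.e. to TACTAACTCGTCGGAGTGTC.
Its sequence written 5'→3' is the reverse complement: GACACTCCGACGAGTTAGTA.

5'-GACACTCCGACGAGTTAGTA-3'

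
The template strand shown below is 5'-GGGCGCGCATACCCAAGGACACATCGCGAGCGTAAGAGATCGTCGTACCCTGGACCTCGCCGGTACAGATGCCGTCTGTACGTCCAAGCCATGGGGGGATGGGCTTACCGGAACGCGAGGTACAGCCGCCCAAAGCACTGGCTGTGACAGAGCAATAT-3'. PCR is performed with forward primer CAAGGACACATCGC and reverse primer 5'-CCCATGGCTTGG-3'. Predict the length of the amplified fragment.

The forward primer matches the template at positions 14–27.
Taking the reverse complement of CCCATGGCTTGG gives CCAAGCCATGGG, found at positions 84–95 on the template; the primer anneals here to the top strand with its 3' end pointing upstream.
Product length = (reverse-primer end) − (forward-primer start) + 1 = 95 − 14 + 1 = 82 bp.

82 bp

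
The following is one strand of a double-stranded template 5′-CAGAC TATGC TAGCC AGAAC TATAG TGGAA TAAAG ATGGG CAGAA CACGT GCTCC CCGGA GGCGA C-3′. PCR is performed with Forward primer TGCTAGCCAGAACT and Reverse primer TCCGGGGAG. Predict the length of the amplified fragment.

53 bp

Forward primer TGCTAGCCAGAACT is found on the top strand at positions 8–21.
Reverse complement of the reverse primer: CTCCCCGGA. This occurs on the top strand at positions 52–60.
Product length = (reverse-primer end) − (forward-primer start) + 1 = 60 − 8 + 1 = 53 bp.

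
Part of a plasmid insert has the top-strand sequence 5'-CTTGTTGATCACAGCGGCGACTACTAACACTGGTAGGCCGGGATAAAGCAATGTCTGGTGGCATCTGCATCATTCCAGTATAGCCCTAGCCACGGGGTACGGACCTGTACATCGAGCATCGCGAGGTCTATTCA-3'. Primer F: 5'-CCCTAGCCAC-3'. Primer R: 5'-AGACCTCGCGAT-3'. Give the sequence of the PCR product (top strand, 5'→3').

Forward primer CCCTAGCCAC is found on the top strand at positions 84–93.
The reverse primer's reverse complement is ATCGCGAGGTCT, which matches the template at positions 118–129.
The product is the template from position 84 through 129 (46 bp).

5'-CCCTAGCCACGGGGTACGGACCTGTACATCGAGCATCGCGAGGTCT-3'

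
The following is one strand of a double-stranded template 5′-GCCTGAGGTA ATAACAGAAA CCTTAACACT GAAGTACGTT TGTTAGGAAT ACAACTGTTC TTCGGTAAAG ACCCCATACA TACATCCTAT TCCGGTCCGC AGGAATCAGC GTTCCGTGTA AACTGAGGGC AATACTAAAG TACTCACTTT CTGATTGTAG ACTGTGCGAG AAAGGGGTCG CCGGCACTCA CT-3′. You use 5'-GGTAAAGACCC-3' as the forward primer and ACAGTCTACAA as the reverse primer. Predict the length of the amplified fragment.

102 bp

Forward primer GGTAAAGACCC is found on the top strand at positions 64–74.
Reverse complement of the reverse primer: TTGTAGACTGT. This occurs on the top strand at positions 155–165.
Product length = (reverse-primer end) − (forward-primer start) + 1 = 165 − 64 + 1 = 102 bp.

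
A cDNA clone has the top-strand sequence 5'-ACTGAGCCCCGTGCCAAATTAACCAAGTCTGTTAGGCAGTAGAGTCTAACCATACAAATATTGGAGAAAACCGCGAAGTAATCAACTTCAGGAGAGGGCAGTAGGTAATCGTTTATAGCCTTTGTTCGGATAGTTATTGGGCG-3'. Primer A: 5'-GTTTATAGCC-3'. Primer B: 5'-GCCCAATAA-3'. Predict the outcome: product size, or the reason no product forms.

Primer A (GTTTATAGCC) matches the top strand at positions 111–120; it acts as a forward primer.
Primer B's reverse complement is TTATTGGGC, matching the top strand at positions 134–142; it acts as a reverse primer.
The 3' ends face each other across positions 111–142, giving a 32 bp product.

Yes — a 32 bp product.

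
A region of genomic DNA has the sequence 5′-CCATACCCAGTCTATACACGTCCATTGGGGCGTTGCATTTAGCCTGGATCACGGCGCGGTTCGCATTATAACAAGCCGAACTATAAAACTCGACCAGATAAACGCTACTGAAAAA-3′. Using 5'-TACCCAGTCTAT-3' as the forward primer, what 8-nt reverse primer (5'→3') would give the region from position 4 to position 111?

The product's 3' end on the top strand is position 111.
The reverse primer anneals to the top strand over positions 104–111, i.e. to GCTACTGA.
Its sequence written 5'→3' is the reverse complement: TCAGTAGC.

5'-TCAGTAGC-3'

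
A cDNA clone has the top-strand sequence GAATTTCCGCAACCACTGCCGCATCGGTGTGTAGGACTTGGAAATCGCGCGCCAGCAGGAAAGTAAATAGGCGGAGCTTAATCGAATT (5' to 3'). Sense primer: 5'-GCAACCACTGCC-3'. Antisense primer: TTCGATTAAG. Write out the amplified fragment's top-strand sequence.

Scanning the template, GCAACCACTGCC occurs at positions 9–20; this primer anneals to the bottom strand there with its 3' end pointing downstream.
The reverse primer's reverse complement is CTTAATCGAA, which matches the template at positions 77–86.
The product is the template from position 9 through 86 (78 bp).

5'-GCAACCACTGCCGCATCGGTGTGTAGGACTTGGAAATCGCGCGCCAGCAGGAAAGTAAATAGGCGGAGCTTAATCGAA-3'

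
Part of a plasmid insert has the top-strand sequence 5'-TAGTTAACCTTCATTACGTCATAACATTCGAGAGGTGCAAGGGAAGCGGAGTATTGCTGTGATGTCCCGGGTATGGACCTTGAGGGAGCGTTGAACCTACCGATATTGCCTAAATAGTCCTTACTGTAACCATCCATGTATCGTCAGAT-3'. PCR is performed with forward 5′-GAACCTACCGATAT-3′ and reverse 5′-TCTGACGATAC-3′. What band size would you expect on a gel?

56 bp

Scanning the template, GAACCTACCGATAT occurs at positions 93–106; this primer anneals to the bottom strand there with its 3' end pointing downstream.
Reverse complement of the reverse primer: GTATCGTCAGA. This occurs on the top strand at positions 138–148.
Product length = (reverse-primer end) − (forward-primer start) + 1 = 148 − 93 + 1 = 56 bp.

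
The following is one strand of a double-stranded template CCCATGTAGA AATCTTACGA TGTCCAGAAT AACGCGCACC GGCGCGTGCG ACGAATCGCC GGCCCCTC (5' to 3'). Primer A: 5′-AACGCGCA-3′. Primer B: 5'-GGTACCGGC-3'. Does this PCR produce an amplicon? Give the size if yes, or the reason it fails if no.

No product — primer B has no binding site in the template.

Primer B (GGTACCGGC) does not match the top strand, and its reverse complement GCCGGTACC does not match either.
With no annealing site for primer B, no amplification occurs.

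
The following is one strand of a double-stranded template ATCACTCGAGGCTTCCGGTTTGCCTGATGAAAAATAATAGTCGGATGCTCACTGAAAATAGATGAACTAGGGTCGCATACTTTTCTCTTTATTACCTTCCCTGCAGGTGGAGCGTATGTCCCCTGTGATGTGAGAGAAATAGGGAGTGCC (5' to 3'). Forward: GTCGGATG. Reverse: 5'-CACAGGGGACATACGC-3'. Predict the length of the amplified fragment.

The forward primer matches the template at positions 40–47.
The reverse primer's reverse complement is GCGTATGTCCCCTGTG, which matches the template at positions 112–127.
The product runs from position 40 to position 127, so its length is 127 − 40 + 1 = 88 bp.

88 bp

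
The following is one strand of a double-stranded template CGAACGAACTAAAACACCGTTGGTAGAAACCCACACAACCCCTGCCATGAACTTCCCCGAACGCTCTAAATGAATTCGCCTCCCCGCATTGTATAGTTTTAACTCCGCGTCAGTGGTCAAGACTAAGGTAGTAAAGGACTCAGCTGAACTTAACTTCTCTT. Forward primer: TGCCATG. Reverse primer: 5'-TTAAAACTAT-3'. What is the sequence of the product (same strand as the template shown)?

5'-TGCCATGAACTTCCCCGAACGCTCTAAATGAATTCGCCTCCCCGCATTGTATAGTTTTAA-3'

The forward primer matches the template at positions 43–49.
Reverse complement of the reverse primer: ATAGTTTTAA. This occurs on the top strand at positions 93–102.
The product is the template from position 43 through 102 (60 bp).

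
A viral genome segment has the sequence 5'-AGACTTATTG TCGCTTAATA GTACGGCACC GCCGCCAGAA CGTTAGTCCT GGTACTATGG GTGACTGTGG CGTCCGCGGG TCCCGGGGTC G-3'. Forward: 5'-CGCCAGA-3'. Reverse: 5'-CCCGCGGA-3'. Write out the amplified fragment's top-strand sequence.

5'-CGCCAGAACGTTAGTCCTGGTACTATGGGTGACTGTGGCGTCCGCGGG-3'

Scanning the template, CGCCAGA occurs at positions 33–39; this primer anneals to the bottom strand there with its 3' end pointing downstream.
Taking the reverse complement of CCCGCGGA gives TCCGCGGG, found at positions 73–80 on the template; the primer anneals here to the top strand with its 3' end pointing upstream.
The product is the template from position 33 through 80 (48 bp).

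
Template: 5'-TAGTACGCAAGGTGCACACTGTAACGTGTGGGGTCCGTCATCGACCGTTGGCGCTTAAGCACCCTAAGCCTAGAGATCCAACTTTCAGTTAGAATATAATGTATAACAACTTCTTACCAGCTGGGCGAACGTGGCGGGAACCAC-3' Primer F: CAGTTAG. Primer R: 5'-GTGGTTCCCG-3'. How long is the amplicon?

Forward primer CAGTTAG is found on the top strand at positions 86–92.
The reverse primer's reverse complement is CGGGAACCAC, which matches the template at positions 135–144.
Product length = (reverse-primer end) − (forward-primer start) + 1 = 144 − 86 + 1 = 59 bp.

59 bp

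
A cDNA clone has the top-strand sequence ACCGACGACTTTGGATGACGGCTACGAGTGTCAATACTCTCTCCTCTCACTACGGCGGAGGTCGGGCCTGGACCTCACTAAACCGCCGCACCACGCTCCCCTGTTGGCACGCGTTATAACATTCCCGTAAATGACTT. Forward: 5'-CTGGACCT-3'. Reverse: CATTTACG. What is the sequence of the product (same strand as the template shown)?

5'-CTGGACCTCACTAAACCGCCGCACCACGCTCCCCTGTTGGCACGCGTTATAACATTCCCGTAAATG-3'

The forward primer matches the template at positions 68–75.
Taking the reverse complement of CATTTACG gives CGTAAATG, found at positions 126–133 on the template; the primer anneals here to the top strand with its 3' end pointing upstream.
The product is the template from position 68 through 133 (66 bp).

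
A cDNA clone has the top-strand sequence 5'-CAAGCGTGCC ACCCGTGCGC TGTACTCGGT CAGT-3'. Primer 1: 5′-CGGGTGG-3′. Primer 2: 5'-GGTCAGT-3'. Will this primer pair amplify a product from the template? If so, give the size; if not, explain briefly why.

Primer 1 (CGGGTGG) has reverse complement CCACCCG, which matches the top strand at positions 9–15; primer 1 anneals to the top strand there with its 3' end pointing upstream toward position 9.
Primer 2 (GGTCAGT) matches the top strand directly at positions 28–34; it anneals to the bottom strand with its 3' end pointing downstream toward position 34.
The 3' ends diverge (primer 1 extends toward position 1, primer 2 toward position 34), so the primers never converge on a shared product.

No product — the primers' 3' ends point away from each other.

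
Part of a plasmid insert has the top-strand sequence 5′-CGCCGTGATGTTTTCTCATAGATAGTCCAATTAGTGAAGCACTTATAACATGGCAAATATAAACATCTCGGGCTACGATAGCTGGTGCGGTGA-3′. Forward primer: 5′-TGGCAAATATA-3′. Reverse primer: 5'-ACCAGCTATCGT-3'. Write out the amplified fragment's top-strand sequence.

5'-TGGCAAATATAAACATCTCGGGCTACGATAGCTGGT-3'

Forward primer TGGCAAATATA is found on the top strand at positions 51–61.
Reverse complement of the reverse primer: ACGATAGCTGGT. This occurs on the top strand at positions 75–86.
The product is the template from position 51 through 86 (36 bp).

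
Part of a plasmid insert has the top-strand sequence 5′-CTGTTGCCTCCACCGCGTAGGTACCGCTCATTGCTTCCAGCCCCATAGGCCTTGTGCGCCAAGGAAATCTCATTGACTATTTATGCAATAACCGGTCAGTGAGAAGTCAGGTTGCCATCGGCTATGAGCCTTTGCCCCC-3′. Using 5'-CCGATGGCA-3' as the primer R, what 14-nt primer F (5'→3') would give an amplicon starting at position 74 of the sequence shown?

5'-TGACTATTTATGCA-3'

The reverse primer's reverse complement TGCCATCGG matches the template at positions 113–121; the product starts at position 74.
The forward primer is identical to the top strand over positions 74–87: TGACTATTTATGCA.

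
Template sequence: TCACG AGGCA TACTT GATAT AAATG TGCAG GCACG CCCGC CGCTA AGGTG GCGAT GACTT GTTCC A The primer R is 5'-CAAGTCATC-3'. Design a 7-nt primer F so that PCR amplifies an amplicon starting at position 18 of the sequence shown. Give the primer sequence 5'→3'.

The reverse primer's reverse complement GATGACTTG matches the template at positions 53–61; the product starts at position 18.
The forward primer is identical to the top strand over positions 18–24: TATAAAT.

5'-TATAAAT-3'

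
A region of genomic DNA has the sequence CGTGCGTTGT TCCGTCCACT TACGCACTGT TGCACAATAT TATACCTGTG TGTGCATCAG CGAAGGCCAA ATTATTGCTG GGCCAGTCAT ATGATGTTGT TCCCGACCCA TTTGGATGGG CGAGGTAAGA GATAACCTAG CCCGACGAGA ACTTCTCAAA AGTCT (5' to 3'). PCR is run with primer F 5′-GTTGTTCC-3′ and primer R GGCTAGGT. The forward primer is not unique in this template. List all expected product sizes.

The forward primer GTTGTTCC matches the top strand at positions 6–13, 96–103.
The reverse primer's reverse complement is ACCTAGCC, matching at positions 135–142.
Each forward site pairs with the reverse site to give a product ending at position 142: sizes 137, 47 bp.

137 bp, 47 bp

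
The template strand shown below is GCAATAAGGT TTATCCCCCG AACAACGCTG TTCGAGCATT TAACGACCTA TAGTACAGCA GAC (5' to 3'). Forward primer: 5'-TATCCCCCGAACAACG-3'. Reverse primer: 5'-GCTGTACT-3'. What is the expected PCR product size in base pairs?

Forward primer TATCCCCCGAACAACG is found on the top strand at positions 12–27.
The reverse primer's reverse complement is AGTACAGC, which matches the template at positions 52–59.
Amplicon spans positions 12–59: 48 bp.

48 bp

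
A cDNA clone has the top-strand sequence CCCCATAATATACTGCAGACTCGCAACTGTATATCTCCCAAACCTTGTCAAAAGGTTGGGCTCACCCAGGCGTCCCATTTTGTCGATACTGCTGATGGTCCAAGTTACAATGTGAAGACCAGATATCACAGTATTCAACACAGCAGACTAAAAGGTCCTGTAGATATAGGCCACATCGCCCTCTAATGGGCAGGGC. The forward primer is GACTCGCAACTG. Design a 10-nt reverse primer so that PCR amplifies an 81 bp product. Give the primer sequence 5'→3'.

5'-CCATCAGCAG-3'

The forward primer binds at positions 18–29, so an 81 bp product ends at position 18 + 81 − 1 = 98.
The reverse primer anneals to the top strand over positions 89–98, i.e. to CTGCTGATGG.
Its sequence written 5'→3' is the reverse complement: CCATCAGCAG.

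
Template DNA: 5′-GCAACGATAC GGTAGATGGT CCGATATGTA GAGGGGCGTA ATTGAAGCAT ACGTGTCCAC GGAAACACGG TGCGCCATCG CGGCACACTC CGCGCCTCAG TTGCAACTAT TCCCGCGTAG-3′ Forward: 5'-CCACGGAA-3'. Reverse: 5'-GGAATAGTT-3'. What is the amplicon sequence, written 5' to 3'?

Forward primer CCACGGAA is found on the top strand at positions 57–64.
Taking the reverse complement of GGAATAGTT gives AACTATTCC, found at positions 105–113 on the template; the primer anneals here to the top strand with its 3' end pointing upstream.
The product is the template from position 57 through 113 (57 bp).

5'-CCACGGAAACACGGTGCGCCATCGCGGCACACTCCGCGCCTCAGTTGCAACTATTCC-3'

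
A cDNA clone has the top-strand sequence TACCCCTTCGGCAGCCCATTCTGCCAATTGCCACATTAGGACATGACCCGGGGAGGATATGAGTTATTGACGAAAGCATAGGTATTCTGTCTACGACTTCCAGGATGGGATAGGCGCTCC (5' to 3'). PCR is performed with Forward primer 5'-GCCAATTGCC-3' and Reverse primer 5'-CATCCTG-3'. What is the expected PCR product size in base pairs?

85 bp

Forward primer GCCAATTGCC is found on the top strand at positions 23–32.
Reverse complement of the reverse primer: CAGGATG. This occurs on the top strand at positions 101–107.
The product runs from position 23 to position 107, so its length is 107 − 23 + 1 = 85 bp.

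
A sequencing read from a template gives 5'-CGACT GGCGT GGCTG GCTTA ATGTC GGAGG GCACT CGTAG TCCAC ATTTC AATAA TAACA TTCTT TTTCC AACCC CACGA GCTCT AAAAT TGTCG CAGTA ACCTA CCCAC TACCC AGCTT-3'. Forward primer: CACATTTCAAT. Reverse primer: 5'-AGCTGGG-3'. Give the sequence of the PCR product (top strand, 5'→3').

The forward primer matches the template at positions 43–53.
Reverse complement of the reverse primer: CCCAGCT. This occurs on the top strand at positions 113–119.
The product is the template from position 43 through 119 (77 bp).

5'-CACATTTCAATAATAACATTCTTTTTCCAACCCCACGAGCTCTAAAATTGTCGCAGTAACCTACCCACTACCCAGCT-3'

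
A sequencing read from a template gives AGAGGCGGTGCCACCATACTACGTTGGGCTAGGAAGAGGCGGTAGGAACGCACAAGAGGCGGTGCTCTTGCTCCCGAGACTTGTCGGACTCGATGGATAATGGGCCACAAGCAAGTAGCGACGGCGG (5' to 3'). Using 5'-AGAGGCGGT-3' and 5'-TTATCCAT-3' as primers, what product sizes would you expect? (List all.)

100 bp, 66 bp, 46 bp

The forward primer AGAGGCGGT matches the top strand at positions 1–9, 35–43, 55–63.
The reverse primer's reverse complement is ATGGATAA, matching at positions 93–100.
Each forward site pairs with the reverse site to give a product ending at position 100: sizes 100, 66, 46 bp.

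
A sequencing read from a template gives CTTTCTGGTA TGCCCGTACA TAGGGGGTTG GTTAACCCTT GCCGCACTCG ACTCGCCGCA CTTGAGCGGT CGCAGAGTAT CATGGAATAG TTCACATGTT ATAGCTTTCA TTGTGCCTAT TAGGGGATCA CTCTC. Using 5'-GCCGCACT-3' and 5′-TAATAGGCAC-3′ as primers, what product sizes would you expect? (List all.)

82 bp, 68 bp

The forward primer GCCGCACT matches the top strand at positions 41–48, 55–62.
The reverse primer's reverse complement is GTGCCTATTA, matching at positions 113–122.
Each forward site pairs with the reverse site to give a product ending at position 122: sizes 82, 68 bp.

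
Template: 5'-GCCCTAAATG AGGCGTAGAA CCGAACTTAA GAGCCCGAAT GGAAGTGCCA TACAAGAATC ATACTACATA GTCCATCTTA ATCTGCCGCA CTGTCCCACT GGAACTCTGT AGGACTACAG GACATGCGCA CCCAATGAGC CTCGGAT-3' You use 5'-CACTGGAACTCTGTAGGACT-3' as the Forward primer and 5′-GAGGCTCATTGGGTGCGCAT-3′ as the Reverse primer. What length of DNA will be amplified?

Scanning the template, CACTGGAACTCTGTAGGACT occurs at positions 97–116; this primer anneals to the bottom strand there with its 3' end pointing downstream.
Taking the reverse complement of GAGGCTCATTGGGTGCGCAT gives ATGCGCACCCAATGAGCCTC, found at positions 124–143 on the template; the primer anneals here to the top strand with its 3' end pointing upstream.
The product runs from position 97 to position 143, so its length is 143 − 97 + 1 = 47 bp.

47 bp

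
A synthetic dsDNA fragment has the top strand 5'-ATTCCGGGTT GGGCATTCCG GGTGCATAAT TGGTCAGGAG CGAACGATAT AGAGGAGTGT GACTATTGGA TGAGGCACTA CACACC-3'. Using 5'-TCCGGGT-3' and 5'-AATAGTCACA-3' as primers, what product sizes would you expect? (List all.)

65 bp, 51 bp

The forward primer TCCGGGT matches the top strand at positions 3–9, 17–23.
The reverse primer's reverse complement is TGTGACTATT, matching at positions 58–67.
Each forward site pairs with the reverse site to give a product ending at position 67: sizes 65, 51 bp.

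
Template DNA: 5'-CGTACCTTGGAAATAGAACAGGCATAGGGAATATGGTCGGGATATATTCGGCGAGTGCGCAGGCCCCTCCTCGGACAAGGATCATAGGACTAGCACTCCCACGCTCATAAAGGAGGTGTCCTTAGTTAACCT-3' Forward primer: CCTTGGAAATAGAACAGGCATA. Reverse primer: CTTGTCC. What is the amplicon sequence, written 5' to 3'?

5'-CCTTGGAAATAGAACAGGCATAGGGAATATGGTCGGGATATATTCGGCGAGTGCGCAGGCCCCTCCTCGGACAAG-3'

Scanning the template, CCTTGGAAATAGAACAGGCATA occurs at positions 5–26; this primer anneals to the bottom strand there with its 3' end pointing downstream.
Reverse complement of the reverse primer: GGACAAG. This occurs on the top strand at positions 73–79.
The product is the template from position 5 through 79 (75 bp).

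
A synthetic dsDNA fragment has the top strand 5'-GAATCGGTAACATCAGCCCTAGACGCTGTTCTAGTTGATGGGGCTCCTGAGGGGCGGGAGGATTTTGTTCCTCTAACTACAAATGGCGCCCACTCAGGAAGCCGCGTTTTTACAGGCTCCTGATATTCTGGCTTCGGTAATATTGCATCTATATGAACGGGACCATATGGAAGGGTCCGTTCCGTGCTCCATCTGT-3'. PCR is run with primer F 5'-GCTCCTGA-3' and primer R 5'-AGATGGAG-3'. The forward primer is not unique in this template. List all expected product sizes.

152 bp, 79 bp

The forward primer GCTCCTGA matches the top strand at positions 43–50, 116–123.
The reverse primer's reverse complement is CTCCATCT, matching at positions 187–194.
Each forward site pairs with the reverse site to give a product ending at position 194: sizes 152, 79 bp.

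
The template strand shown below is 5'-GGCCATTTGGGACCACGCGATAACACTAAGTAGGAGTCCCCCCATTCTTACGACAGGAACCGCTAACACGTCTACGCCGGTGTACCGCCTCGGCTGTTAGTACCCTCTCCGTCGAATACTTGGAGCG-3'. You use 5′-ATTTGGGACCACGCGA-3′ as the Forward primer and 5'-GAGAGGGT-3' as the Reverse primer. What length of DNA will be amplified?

Forward primer ATTTGGGACCACGCGA is found on the top strand at positions 5–20.
The reverse primer's reverse complement is ACCCTCTC, which matches the template at positions 102–109.
Amplicon spans positions 5–109: 105 bp.

105 bp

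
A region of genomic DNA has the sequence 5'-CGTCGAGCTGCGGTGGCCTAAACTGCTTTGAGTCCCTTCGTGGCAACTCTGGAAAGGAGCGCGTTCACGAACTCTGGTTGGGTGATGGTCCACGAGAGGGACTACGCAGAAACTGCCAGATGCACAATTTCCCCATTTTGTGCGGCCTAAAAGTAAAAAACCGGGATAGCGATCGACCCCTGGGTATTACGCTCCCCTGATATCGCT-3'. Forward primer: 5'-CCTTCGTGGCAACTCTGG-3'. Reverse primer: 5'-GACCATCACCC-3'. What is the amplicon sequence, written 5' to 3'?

Forward primer CCTTCGTGGCAACTCTGG is found on the top strand at positions 35–52.
Taking the reverse complement of GACCATCACCC gives GGGTGATGGTC, found at positions 80–90 on the template; the primer anneals here to the top strand with its 3' end pointing upstream.
The product is the template from position 35 through 90 (56 bp).

5'-CCTTCGTGGCAACTCTGGAAAGGAGCGCGTTCACGAACTCTGGTTGGGTGATGGTC-3'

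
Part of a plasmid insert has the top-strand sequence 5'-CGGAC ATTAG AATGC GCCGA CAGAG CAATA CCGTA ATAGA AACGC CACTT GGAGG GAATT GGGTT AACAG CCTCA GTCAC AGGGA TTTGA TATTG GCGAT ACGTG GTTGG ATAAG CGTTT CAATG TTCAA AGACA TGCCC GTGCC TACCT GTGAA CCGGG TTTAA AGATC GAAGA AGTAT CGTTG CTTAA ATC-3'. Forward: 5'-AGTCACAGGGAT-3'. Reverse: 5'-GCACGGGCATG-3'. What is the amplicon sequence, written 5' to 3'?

5'-AGTCACAGGGATTTGATATTGGCGATACGTGGTTGGATAAGCGTTTCAATGTTCAAAGACATGCCCGTGC-3'

The forward primer matches the template at positions 75–86.
Taking the reverse complement of GCACGGGCATG gives CATGCCCGTGC, found at positions 134–144 on the template; the primer anneals here to the top strand with its 3' end pointing upstream.
The product is the template from position 75 through 144 (70 bp).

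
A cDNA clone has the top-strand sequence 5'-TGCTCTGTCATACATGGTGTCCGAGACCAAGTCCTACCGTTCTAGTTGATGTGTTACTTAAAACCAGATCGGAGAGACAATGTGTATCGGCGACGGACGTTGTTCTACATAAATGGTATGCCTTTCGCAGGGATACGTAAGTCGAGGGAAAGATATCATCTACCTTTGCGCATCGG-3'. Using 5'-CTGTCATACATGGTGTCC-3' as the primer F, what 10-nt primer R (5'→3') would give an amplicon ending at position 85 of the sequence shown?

5'-ACACATTGTC-3'

The forward primer binds at positions 5–22; the product's 3' end on the top strand is position 85.
The reverse primer anneals to the top strand over positions 76–85, i.e. to GACAATGTGT.
Its sequence written 5'→3' is the reverse complement: ACACATTGTC.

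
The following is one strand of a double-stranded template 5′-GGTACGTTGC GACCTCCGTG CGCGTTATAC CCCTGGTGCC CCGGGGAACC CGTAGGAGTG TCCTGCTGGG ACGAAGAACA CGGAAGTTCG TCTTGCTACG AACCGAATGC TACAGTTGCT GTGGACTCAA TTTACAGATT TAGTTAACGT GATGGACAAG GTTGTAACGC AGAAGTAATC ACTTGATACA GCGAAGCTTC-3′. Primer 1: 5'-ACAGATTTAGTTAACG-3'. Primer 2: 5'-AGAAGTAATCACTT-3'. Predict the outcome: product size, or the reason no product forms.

No product — both primers anneal to the same strand and extend in the same direction.

Primer 1 (ACAGATTTAGTTAACG) matches the top strand at positions 134–149 (3' end points downstream).
Primer 2 (AGAAGTAATCACTT) also matches the top strand directly, at positions 171–184 — its reverse complement AAGTGATTACTTCT is not present.
Both primers anneal to the bottom strand with 3' ends pointing the same way, so neither can prime synthesis back toward the other.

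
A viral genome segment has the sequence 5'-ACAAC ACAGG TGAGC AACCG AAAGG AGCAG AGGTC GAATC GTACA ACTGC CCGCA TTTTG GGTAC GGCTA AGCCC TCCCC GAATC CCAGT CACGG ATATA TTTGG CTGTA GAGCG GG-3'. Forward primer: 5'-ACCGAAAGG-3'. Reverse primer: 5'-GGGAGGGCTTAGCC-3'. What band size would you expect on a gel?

63 bp

The forward primer matches the template at positions 17–25.
The reverse primer's reverse complement is GGCTAAGCCCTCCC, which matches the template at positions 66–79.
The product runs from position 17 to position 79, so its length is 79 − 17 + 1 = 63 bp.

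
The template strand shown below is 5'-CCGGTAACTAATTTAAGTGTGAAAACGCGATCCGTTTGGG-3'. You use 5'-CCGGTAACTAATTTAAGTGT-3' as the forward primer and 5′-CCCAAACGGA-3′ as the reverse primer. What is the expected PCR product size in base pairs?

40 bp

Scanning the template, CCGGTAACTAATTTAAGTGT occurs at positions 1–20; this primer anneals to the bottom strand there with its 3' end pointing downstream.
Taking the reverse complement of CCCAAACGGA gives TCCGTTTGGG, found at positions 31–40 on the template; the primer anneals here to the top strand with its 3' end pointing upstream.
Amplicon spans positions 1–40: 40 bp.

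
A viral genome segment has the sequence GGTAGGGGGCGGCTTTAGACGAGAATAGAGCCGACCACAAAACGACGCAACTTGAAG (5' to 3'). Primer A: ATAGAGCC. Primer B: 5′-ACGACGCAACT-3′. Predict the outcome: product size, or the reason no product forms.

No product — both primers anneal to the same strand and extend in the same direction.

Primer A (ATAGAGCC) matches the top strand at positions 25–32 (3' end points downstream).
Primer B (ACGACGCAACT) also matches the top strand directly, at positions 42–52 — its reverse complement AGTTGCGTCGT is not present.
Both primers anneal to the bottom strand with 3' ends pointing the same way, so neither can prime synthesis back toward the other.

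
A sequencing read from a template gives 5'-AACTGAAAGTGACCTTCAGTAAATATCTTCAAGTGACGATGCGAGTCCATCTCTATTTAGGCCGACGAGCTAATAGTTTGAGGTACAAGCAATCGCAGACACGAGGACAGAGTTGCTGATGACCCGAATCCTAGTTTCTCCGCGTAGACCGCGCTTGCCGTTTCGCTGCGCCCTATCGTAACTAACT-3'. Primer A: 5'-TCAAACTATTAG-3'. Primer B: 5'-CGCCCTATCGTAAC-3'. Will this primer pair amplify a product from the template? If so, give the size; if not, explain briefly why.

No product — the primers' 3' ends point away from each other.

Primer A (TCAAACTATTAG) has reverse complement CTAATAGTTTGA, which matches the top strand at positions 70–81; primer A anneals to the top strand there with its 3' end pointing upstream toward position 70.
Primer B (CGCCCTATCGTAAC) matches the top strand directly at positions 169–182; it anneals to the bottom strand with its 3' end pointing downstream toward position 182.
The 3' ends diverge (primer A extends toward position 1, primer B toward position 187), so the primers never converge on a shared product.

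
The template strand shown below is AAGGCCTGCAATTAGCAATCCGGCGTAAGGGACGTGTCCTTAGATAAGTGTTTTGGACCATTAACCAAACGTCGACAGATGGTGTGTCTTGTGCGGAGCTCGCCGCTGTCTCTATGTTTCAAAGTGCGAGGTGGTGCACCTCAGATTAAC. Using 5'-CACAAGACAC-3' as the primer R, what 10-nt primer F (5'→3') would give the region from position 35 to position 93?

5'-TGTCCTTAGA-3'

The reverse primer's reverse complement GTGTCTTGTG matches the template at positions 84–93; the product starts at position 35.
The forward primer is identical to the top strand over positions 35–44: TGTCCTTAGA.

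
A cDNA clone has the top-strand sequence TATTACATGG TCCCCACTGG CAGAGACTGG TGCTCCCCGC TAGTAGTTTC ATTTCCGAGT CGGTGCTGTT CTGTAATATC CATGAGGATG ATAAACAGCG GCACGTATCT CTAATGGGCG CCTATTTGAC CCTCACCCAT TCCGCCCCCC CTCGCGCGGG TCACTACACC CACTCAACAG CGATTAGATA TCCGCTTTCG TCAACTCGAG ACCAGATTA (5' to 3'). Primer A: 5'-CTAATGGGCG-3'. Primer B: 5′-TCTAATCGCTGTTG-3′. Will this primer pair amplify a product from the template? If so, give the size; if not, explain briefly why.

Yes — a 78 bp product.

Primer A (CTAATGGGCG) matches the top strand at positions 111–120; it acts as a forward primer.
Primer B's reverse complement is CAACAGCGATTAGA, matching the top strand at positions 175–188; it acts as a reverse primer.
The 3' ends face each other across positions 111–188, giving a 78 bp product.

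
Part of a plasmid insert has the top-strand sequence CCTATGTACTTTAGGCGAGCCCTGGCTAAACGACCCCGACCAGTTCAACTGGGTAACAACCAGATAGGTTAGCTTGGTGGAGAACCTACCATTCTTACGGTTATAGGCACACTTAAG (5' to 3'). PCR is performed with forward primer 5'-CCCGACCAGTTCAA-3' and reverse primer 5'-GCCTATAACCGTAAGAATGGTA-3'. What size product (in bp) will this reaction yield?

Scanning the template, CCCGACCAGTTCAA occurs at positions 35–48; this primer anneals to the bottom strand there with its 3' end pointing downstream.
Taking the reverse complement of GCCTATAACCGTAAGAATGGTA gives TACCATTCTTACGGTTATAGGC, found at positions 87–108 on the template; the primer anneals here to the top strand with its 3' end pointing upstream.
Product length = (reverse-primer end) − (forward-primer start) + 1 = 108 − 35 + 1 = 74 bp.

74 bp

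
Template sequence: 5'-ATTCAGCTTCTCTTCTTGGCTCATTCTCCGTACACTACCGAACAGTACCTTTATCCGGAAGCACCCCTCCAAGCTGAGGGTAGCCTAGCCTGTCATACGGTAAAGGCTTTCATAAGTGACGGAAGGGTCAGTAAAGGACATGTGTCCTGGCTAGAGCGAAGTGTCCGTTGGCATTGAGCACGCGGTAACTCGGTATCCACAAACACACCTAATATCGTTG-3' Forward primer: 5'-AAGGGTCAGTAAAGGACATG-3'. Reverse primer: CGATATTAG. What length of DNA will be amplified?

95 bp

Forward primer AAGGGTCAGTAAAGGACATG is found on the top strand at positions 123–142.
The reverse primer's reverse complement is CTAATATCG, which matches the template at positions 209–217.
The product runs from position 123 to position 217, so its length is 217 − 123 + 1 = 95 bp.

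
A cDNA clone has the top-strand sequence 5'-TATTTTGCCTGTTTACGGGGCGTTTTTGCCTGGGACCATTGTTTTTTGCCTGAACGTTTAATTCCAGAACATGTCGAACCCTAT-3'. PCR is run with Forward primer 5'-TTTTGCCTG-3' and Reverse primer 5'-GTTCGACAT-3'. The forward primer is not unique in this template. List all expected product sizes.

The forward primer TTTTGCCTG matches the top strand at positions 3–11, 24–32, 44–52.
The reverse primer's reverse complement is ATGTCGAAC, matching at positions 71–79.
Each forward site pairs with the reverse site to give a product ending at position 79: sizes 77, 56, 36 bp.

77 bp, 56 bp, 36 bp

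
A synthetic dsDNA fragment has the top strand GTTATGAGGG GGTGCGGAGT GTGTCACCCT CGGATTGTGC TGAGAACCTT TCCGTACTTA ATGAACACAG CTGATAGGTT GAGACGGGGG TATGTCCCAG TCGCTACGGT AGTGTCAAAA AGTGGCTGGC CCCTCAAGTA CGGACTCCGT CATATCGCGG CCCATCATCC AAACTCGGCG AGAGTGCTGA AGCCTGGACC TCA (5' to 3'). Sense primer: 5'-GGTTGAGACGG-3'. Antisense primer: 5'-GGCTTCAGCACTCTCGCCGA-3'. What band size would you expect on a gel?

118 bp

Scanning the template, GGTTGAGACGG occurs at positions 77–87; this primer anneals to the bottom strand there with its 3' end pointing downstream.
The reverse primer's reverse complement is TCGGCGAGAGTGCTGAAGCC, which matches the template at positions 175–194.
Product length = (reverse-primer end) − (forward-primer start) + 1 = 194 − 77 + 1 = 118 bp.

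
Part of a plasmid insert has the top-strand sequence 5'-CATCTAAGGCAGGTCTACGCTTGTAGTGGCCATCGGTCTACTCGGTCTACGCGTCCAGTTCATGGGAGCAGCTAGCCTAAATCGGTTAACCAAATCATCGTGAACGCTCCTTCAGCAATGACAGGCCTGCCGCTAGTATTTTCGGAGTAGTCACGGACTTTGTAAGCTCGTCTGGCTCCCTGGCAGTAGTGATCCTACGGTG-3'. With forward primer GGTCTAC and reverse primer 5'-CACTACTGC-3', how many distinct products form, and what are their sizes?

Three products: 180 bp, 157 bp, 148 bp

The forward primer GGTCTAC matches the top strand at positions 12–18, 35–41, 44–50.
The reverse primer's reverse complement is GCAGTAGTG, matching at positions 183–191.
Each forward site pairs with the reverse site to give a product ending at position 191: sizes 180, 157, 148 bp.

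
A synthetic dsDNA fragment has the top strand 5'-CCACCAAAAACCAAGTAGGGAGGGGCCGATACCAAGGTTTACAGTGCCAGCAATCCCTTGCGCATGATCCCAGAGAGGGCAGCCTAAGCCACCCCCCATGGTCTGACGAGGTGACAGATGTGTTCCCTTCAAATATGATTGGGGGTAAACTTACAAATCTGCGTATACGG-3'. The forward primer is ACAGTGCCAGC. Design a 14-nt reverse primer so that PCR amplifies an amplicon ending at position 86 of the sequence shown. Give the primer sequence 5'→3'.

The forward primer binds at positions 41–51; the product's 3' end on the top strand is position 86.
The reverse primer anneals to the top strand over positions 73–86, i.e. to GAGAGGGCAGCCTA.
Its sequence written 5'→3' is the reverse complement: TAGGCTGCCCTCTC.

5'-TAGGCTGCCCTCTC-3'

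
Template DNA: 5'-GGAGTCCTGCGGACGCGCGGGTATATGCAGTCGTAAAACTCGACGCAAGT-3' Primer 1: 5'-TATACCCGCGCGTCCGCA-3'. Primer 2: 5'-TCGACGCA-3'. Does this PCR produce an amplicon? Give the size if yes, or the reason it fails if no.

Primer 1 (TATACCCGCGCGTCCGCA) has reverse complement TGCGGACGCGCGGGTATA, which matches the top strand at positions 8–25; primer 1 anneals to the top strand there with its 3' end pointing upstream toward position 8.
Primer 2 (TCGACGCA) matches the top strand directly at positions 40–47; it anneals to the bottom strand with its 3' end pointing downstream toward position 47.
The 3' ends diverge (primer 1 extends toward position 1, primer 2 toward position 50), so the primers never converge on a shared product.

No product — the primers' 3' ends point away from each other.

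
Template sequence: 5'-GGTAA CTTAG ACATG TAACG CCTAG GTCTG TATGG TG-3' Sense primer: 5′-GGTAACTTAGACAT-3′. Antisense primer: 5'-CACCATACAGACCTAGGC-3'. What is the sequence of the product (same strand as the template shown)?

5'-GGTAACTTAGACATGTAACGCCTAGGTCTGTATGGTG-3'

The forward primer matches the template at positions 1–14.
Reverse complement of the reverse primer: GCCTAGGTCTGTATGGTG. This occurs on the top strand at positions 20–37.
The product is the template from position 1 through 37 (37 bp).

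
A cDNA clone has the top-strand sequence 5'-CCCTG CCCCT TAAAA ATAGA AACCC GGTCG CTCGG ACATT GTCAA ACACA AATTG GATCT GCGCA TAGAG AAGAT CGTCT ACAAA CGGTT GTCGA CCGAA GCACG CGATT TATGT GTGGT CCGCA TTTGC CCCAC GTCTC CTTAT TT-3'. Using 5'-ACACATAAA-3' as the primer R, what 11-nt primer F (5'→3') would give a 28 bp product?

5'-TGTCGACCGAA-3'

The reverse primer's reverse complement TTTATGTGT matches the template at positions 109–117, so the product ends at position 117.
A 28 bp product then starts at position 117 − 28 + 1 = 90.
The forward primer is identical to the top strand there: TGTCGACCGAA.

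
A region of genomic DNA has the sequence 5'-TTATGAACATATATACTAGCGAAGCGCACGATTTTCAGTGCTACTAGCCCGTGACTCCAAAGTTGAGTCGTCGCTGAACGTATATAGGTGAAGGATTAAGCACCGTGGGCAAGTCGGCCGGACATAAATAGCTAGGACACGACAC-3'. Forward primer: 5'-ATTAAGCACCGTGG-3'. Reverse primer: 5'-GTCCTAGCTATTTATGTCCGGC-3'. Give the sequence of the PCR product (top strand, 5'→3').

Forward primer ATTAAGCACCGTGG is found on the top strand at positions 95–108.
Reverse complement of the reverse primer: GCCGGACATAAATAGCTAGGAC. This occurs on the top strand at positions 117–138.
The product is the template from position 95 through 138 (44 bp).

5'-ATTAAGCACCGTGGGCAAGTCGGCCGGACATAAATAGCTAGGAC-3'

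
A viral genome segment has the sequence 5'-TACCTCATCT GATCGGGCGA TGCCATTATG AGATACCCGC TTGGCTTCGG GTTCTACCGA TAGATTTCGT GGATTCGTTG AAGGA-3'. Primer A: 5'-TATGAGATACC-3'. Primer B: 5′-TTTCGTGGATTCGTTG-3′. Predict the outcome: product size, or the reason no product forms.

No product — both primers anneal to the same strand and extend in the same direction.

Primer A (TATGAGATACC) matches the top strand at positions 27–37 (3' end points downstream).
Primer B (TTTCGTGGATTCGTTG) also matches the top strand directly, at positions 65–80 — its reverse complement CAACGAATCCACGAAA is not present.
Both primers anneal to the bottom strand with 3' ends pointing the same way, so neither can prime synthesis back toward the other.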